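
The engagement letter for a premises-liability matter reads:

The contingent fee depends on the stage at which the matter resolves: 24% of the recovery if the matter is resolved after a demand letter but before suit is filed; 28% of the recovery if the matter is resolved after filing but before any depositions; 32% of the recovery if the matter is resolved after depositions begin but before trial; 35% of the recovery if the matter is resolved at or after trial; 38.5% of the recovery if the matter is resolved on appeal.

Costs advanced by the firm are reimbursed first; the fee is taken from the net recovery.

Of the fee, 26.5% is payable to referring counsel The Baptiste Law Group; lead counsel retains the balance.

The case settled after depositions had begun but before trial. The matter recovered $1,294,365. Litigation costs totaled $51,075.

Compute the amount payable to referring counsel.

Fee base (net of costs): $1,294,365 − $51,075 = $1,243,290
The matter settled after depositions had begun but before trial, so the 32% rate applies.
$1,243,290 × 32% = $397,852.80
Referral share: 26.5% of $397,852.80 = $105,430.99; lead counsel retains $397,852.80 − $105,430.99 = $292,421.81.

$105,430.99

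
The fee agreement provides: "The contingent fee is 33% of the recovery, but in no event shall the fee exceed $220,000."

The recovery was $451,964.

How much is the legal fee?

$149,148.12

33% of $451,964 = $149,148.12
That is under the $220,000 cap.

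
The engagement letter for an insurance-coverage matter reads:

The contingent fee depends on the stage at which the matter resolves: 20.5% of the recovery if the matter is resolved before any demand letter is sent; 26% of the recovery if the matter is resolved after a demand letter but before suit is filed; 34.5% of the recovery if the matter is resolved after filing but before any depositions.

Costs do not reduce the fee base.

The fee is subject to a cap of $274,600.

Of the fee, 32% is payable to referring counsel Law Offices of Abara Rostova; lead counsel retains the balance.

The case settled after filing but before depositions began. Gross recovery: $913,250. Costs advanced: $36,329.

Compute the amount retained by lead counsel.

Fee base is the gross recovery, $913,250; costs are reimbursed separately.
The matter settled after filing but before depositions began, so the 34.5% rate applies.
$913,250 × 34.5% = $315,071.25
$315,071.25 exceeds the $274,600 cap, so the fee is capped at $274,600.00.
Referral share: 32% of $274,600.00 = $87,872.00; lead counsel retains $274,600.00 − $87,872.00 = $186,728.00.

$186,728.00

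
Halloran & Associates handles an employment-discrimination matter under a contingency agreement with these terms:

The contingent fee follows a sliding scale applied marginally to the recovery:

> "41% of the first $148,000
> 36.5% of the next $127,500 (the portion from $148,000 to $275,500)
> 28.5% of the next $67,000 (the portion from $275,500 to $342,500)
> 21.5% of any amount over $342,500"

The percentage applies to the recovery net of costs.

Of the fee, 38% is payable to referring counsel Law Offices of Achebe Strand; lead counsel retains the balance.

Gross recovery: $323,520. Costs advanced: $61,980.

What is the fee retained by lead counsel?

Fee base (net of costs): $323,520 − $61,980 = $261,540
First $148,000 at 41% = $60,680.00
Remaining $113,540 at 36.5% = $41,442.10
Fee: $60,680.00 + $41,442.10 = $102,122.10
Referral share: 38% of $102,122.10 = $38,806.40; lead counsel retains $102,122.10 − $38,806.40 = $63,315.70.

$63,315.70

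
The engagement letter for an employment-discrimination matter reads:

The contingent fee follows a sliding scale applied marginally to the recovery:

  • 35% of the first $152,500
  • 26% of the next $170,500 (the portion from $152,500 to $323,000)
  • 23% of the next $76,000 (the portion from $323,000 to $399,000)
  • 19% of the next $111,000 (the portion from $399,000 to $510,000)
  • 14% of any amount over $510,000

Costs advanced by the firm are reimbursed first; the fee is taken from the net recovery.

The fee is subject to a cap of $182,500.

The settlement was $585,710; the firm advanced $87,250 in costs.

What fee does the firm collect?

Fee base (net of costs): $585,710 − $87,250 = $498,460
First $152,500 at 35% = $53,375.00
Next $170,500 at 26% = $44,330.00
Next $76,000 at 23% = $17,480.00
Remaining $99,460 at 19% = $18,897.40
Fee: $53,375.00 + $44,330.00 + $17,480.00 + $18,897.40 = $134,082.40
$134,082.40 is under the $182,500 cap.

$134,082.40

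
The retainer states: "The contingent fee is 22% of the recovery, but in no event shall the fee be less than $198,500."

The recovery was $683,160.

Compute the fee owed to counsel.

22% of $683,160 = $150,295.20
That is below the $198,500 minimum, so the minimum applies.

$198,500.00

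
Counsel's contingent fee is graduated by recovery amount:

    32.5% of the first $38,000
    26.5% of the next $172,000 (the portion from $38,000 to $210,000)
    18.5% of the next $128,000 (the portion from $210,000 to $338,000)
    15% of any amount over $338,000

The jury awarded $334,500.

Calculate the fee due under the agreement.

First $38,000 at 32.5% = $12,350.00
Next $172,000 at 26.5% = $45,580.00
Remaining $124,500 at 18.5% = $23,032.50
Fee: $12,350.00 + $45,580.00 + $23,032.50 = $80,962.50

$80,962.50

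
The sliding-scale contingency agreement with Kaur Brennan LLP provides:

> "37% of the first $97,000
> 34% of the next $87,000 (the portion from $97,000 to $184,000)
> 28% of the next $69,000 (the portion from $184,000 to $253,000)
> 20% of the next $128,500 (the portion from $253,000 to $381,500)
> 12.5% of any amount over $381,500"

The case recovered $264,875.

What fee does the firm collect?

First $97,000 at 37% = $35,890.00
Next $87,000 at 34% = $29,580.00
Next $69,000 at 28% = $19,320.00
Remaining $11,875 at 20% = $2,375.00
Fee: $35,890.00 + $29,580.00 + $19,320.00 + $2,375.00 = $87,165.00

$87,165.00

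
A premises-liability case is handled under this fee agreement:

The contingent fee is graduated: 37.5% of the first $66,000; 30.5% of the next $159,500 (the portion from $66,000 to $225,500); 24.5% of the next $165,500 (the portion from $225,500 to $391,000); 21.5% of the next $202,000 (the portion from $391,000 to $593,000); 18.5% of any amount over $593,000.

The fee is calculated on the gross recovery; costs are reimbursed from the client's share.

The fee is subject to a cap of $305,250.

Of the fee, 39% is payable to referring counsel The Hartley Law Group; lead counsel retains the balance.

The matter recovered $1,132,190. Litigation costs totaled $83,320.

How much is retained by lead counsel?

Fee base is the gross recovery, $1,132,190; costs are reimbursed separately.
First $66,000 at 37.5% = $24,750.00
Next $159,500 at 30.5% = $48,647.50
Next $165,500 at 24.5% = $40,547.50
Next $202,000 at 21.5% = $43,430.00
Remaining $539,190 at 18.5% = $99,750.15
Fee: $24,750.00 + $48,647.50 + $40,547.50 + $43,430.00 + $99,750.15 = $257,125.15
$257,125.15 is under the $305,250 cap.
Referral share: 39% of $257,125.15 = $100,278.81; lead counsel retains $257,125.15 − $100,278.81 = $156,846.34.

$156,846.34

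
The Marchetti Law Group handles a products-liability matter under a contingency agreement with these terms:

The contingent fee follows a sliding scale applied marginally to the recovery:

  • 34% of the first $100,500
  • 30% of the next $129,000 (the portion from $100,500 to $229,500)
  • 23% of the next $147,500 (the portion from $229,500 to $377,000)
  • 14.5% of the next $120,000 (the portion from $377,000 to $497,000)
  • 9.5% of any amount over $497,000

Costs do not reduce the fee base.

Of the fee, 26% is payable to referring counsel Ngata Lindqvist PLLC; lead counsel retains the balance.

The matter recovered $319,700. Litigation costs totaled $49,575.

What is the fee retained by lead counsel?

$69,275.84

Fee base is the gross recovery, $319,700; costs are reimbursed separately.
First $100,500 at 34% = $34,170.00
Next $129,000 at 30% = $38,700.00
Remaining $90,200 at 23% = $20,746.00
Fee: $34,170.00 + $38,700.00 + $20,746.00 = $93,616.00
Referral share: 26% of $93,616.00 = $24,340.16; lead counsel retains $93,616.00 − $24,340.16 = $69,275.84.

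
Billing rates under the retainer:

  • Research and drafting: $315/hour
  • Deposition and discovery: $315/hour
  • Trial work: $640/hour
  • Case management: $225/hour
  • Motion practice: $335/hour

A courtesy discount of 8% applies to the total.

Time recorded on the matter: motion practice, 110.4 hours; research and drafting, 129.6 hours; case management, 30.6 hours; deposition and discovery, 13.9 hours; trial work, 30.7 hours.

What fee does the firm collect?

$100,021.94

Research and drafting: 129.6 × $315 = $40,824.00
Deposition and discovery: 13.9 × $315 = $4,378.50
Trial work: 30.7 × $640 = $19,648.00
Case management: 30.6 × $225 = $6,885.00
Motion practice: 110.4 × $335 = $36,984.00
Subtotal: $108,719.50
Less 8% discount: −$8,697.56
Total: $108,719.50 − $8,697.56 = $100,021.94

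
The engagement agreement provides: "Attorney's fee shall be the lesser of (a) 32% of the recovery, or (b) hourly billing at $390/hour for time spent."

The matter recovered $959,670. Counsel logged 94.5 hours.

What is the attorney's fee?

(a) 32% of $959,670 = $307,094.40
(b) 94.5 × $390 = $36,855.00
The lesser is (b): $36,855.00.

$36,855.00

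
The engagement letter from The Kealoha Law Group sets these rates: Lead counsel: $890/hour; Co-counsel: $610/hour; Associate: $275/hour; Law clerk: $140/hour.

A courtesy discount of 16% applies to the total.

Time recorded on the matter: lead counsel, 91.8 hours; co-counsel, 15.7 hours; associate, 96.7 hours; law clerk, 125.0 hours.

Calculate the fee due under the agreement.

$113,712.06

Lead counsel: 91.8 × $890 = $81,702.00
Co-counsel: 15.7 × $610 = $9,577.00
Associate: 96.7 × $275 = $26,592.50
Law clerk: 125.0 × $140 = $17,500.00
Subtotal: $135,371.50
Less 16% discount: −$21,659.44
Total: $135,371.50 − $21,659.44 = $113,712.06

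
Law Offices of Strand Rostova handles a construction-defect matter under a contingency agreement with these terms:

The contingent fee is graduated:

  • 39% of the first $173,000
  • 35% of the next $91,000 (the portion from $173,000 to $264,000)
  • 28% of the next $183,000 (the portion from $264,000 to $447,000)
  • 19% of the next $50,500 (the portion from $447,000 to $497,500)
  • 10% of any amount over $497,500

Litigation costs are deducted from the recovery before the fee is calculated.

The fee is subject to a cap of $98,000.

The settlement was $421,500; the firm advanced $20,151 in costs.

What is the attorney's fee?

Fee base (net of costs): $421,500 − $20,151 = $401,349
First $173,000 at 39% = $67,470.00
Next $91,000 at 35% = $31,850.00
Remaining $137,349 at 28% = $38,457.72
Fee: $67,470.00 + $31,850.00 + $38,457.72 = $137,777.72
$137,777.72 exceeds the $98,000 cap, so the fee is capped at $98,000.00.

$98,000.00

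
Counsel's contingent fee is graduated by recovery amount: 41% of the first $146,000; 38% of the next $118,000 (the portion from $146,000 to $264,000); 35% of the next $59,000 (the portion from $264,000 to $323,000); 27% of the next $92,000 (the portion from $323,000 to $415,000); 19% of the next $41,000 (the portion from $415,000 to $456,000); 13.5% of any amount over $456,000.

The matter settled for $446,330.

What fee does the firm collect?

First $146,000 at 41% = $59,860.00
Next $118,000 at 38% = $44,840.00
Next $59,000 at 35% = $20,650.00
Next $92,000 at 27% = $24,840.00
Remaining $31,330 at 19% = $5,952.70
Fee: $59,860.00 + $44,840.00 + $20,650.00 + $24,840.00 + $5,952.70 = $156,142.70

$156,142.70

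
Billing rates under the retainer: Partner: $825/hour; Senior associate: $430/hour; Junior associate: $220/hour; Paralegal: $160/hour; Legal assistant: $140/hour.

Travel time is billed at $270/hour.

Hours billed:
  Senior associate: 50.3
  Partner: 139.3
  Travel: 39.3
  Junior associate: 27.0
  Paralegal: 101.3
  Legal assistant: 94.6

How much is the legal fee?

Partner: 139.3 × $825 = $114,922.50
Senior associate: 50.3 × $430 = $21,629.00
Junior associate: 27.0 × $220 = $5,940.00
Paralegal: 101.3 × $160 = $16,208.00
Legal assistant: 94.6 × $140 = $13,244.00
Subtotal: $114,922.50 + $21,629.00 + $5,940.00 + $16,208.00 + $13,244.00 = $171,943.50
Travel: 39.3 × $270 = $10,611.00
Total: $171,943.50 + $10,611.00 = $182,554.50

$182,554.50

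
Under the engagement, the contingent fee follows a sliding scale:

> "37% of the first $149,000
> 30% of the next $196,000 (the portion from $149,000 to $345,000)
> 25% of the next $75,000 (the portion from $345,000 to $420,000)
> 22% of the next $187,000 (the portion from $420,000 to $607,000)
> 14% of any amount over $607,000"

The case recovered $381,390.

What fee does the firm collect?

First $149,000 at 37% = $55,130.00
Next $196,000 at 30% = $58,800.00
Remaining $36,390 at 25% = $9,097.50
Fee: $55,130.00 + $58,800.00 + $9,097.50 = $123,027.50

$123,027.50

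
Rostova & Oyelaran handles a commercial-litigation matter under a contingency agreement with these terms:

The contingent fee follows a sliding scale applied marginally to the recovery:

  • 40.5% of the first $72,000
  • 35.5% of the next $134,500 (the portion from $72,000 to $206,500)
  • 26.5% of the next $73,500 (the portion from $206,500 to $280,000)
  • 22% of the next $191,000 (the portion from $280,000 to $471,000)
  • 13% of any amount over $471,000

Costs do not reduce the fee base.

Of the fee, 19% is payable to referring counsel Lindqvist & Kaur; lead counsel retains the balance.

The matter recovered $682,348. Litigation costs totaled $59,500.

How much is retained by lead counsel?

Fee base is the gross recovery, $682,348; costs are reimbursed separately.
First $72,000 at 40.5% = $29,160.00
Next $134,500 at 35.5% = $47,747.50
Next $73,500 at 26.5% = $19,477.50
Next $191,000 at 22% = $42,020.00
Remaining $211,348 at 13% = $27,475.24
Fee: $29,160.00 + $47,747.50 + $19,477.50 + $42,020.00 + $27,475.24 = $165,880.24
Referral share: 19% of $165,880.24 = $31,517.25; lead counsel retains $165,880.24 − $31,517.25 = $134,362.99.

$134,362.99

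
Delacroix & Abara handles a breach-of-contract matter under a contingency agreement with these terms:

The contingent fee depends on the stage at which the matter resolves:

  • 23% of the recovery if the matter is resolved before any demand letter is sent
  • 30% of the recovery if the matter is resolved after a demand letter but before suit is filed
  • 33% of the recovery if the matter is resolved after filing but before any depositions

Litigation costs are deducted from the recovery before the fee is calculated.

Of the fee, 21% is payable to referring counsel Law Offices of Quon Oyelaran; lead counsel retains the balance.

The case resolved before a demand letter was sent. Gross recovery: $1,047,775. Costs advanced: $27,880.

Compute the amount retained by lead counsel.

$185,314.92

Fee base (net of costs): $1,047,775 − $27,880 = $1,019,895
The matter resolved before a demand letter was sent, so the 23% rate applies.
$1,019,895 × 23% = $234,575.85
Referral share: 21% of $234,575.85 = $49,260.93; lead counsel retains $234,575.85 − $49,260.93 = $185,314.92.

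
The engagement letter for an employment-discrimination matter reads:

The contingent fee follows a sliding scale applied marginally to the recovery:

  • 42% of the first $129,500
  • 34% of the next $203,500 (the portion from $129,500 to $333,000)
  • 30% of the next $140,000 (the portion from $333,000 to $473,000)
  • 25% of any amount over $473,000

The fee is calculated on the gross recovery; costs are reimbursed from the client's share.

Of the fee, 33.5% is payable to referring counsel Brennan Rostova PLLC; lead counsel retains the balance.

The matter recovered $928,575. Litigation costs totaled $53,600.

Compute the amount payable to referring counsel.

Fee base is the gross recovery, $928,575; costs are reimbursed separately.
First $129,500 at 42% = $54,390.00
Next $203,500 at 34% = $69,190.00
Next $140,000 at 30% = $42,000.00
Remaining $455,575 at 25% = $113,893.75
Fee: $54,390.00 + $69,190.00 + $42,000.00 + $113,893.75 = $279,473.75
Referral share: 33.5% of $279,473.75 = $93,623.71; lead counsel retains $279,473.75 − $93,623.71 = $185,850.04.

$93,623.71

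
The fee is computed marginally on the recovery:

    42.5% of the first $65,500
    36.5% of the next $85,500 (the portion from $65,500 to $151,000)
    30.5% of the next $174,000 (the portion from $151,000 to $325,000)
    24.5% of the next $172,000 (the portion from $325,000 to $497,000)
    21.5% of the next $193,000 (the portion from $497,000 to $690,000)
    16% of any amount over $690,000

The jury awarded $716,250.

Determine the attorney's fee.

$199,950.00

First $65,500 at 42.5% = $27,837.50
Next $85,500 at 36.5% = $31,207.50
Next $174,000 at 30.5% = $53,070.00
Next $172,000 at 24.5% = $42,140.00
Next $193,000 at 21.5% = $41,495.00
Remaining $26,250 at 16% = $4,200.00
Fee: $27,837.50 + $31,207.50 + $53,070.00 + $42,140.00 + $41,495.00 + $4,200.00 = $199,950.00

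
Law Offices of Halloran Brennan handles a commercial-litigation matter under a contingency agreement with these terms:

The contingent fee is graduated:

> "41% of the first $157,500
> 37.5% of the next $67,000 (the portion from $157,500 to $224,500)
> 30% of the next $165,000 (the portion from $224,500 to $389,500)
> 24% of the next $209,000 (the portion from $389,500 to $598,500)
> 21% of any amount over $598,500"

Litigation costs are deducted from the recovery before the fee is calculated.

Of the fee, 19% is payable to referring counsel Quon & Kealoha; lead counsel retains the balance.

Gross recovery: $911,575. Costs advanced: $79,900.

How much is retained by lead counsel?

Fee base (net of costs): $911,575 − $79,900 = $831,675
First $157,500 at 41% = $64,575.00
Next $67,000 at 37.5% = $25,125.00
Next $165,000 at 30% = $49,500.00
Next $209,000 at 24% = $50,160.00
Remaining $233,175 at 21% = $48,966.75
Fee: $64,575.00 + $25,125.00 + $49,500.00 + $50,160.00 + $48,966.75 = $238,326.75
Referral share: 19% of $238,326.75 = $45,282.08; lead counsel retains $238,326.75 − $45,282.08 = $193,044.67.

$193,044.67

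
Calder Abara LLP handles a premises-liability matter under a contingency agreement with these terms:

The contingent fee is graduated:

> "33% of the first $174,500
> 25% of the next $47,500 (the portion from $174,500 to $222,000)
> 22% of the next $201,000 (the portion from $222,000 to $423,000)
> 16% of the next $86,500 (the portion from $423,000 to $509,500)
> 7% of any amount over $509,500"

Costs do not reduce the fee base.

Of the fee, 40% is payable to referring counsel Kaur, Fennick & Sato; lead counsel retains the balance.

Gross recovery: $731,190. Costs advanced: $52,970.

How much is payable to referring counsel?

$57,215.32

Fee base is the gross recovery, $731,190; costs are reimbursed separately.
First $174,500 at 33% = $57,585.00
Next $47,500 at 25% = $11,875.00
Next $201,000 at 22% = $44,220.00
Next $86,500 at 16% = $13,840.00
Remaining $221,690 at 7% = $15,518.30
Fee: $57,585.00 + $11,875.00 + $44,220.00 + $13,840.00 + $15,518.30 = $143,038.30
Referral share: 40% of $143,038.30 = $57,215.32; lead counsel retains $143,038.30 − $57,215.32 = $85,822.98.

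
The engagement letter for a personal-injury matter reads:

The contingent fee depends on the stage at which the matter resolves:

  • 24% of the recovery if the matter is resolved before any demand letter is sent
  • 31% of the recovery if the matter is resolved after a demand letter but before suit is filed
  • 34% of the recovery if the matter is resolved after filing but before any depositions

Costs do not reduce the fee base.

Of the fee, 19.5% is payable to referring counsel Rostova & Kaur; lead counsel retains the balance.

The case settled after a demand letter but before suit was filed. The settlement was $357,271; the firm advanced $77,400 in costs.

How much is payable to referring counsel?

Fee base is the gross recovery, $357,271; costs are reimbursed separately.
The matter settled after a demand letter but before suit was filed, so the 31% rate applies.
$357,271 × 31% = $110,754.01
Referral share: 19.5% of $110,754.01 = $21,597.03; lead counsel retains $110,754.01 − $21,597.03 = $89,156.98.

$21,597.03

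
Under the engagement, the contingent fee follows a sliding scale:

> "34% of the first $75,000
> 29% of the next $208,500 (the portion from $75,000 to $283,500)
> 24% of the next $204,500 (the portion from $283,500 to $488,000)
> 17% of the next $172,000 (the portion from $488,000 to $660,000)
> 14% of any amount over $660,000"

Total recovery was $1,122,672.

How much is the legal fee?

First $75,000 at 34% = $25,500.00
Next $208,500 at 29% = $60,465.00
Next $204,500 at 24% = $49,080.00
Next $172,000 at 17% = $29,240.00
Remaining $462,672 at 14% = $64,774.08
Fee: $25,500.00 + $60,465.00 + $49,080.00 + $29,240.00 + $64,774.08 = $229,059.08

$229,059.08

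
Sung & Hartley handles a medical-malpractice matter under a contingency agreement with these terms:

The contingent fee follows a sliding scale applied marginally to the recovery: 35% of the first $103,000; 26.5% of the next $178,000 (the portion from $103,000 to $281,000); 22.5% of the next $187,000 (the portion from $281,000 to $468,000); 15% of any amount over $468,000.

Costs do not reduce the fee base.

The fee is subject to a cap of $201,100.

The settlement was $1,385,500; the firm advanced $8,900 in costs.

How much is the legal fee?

$201,100.00

Fee base is the gross recovery, $1,385,500; costs are reimbursed separately.
First $103,000 at 35% = $36,050.00
Next $178,000 at 26.5% = $47,170.00
Next $187,000 at 22.5% = $42,075.00
Remaining $917,500 at 15% = $137,625.00
Fee: $36,050.00 + $47,170.00 + $42,075.00 + $137,625.00 = $262,920.00
$262,920.00 exceeds the $201,100 cap, so the fee is capped at $201,100.00.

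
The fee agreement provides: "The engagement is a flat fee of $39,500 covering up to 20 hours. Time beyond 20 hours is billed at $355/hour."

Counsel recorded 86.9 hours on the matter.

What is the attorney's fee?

$63,249.50

Flat fee: $39,500.00
Excess hours: 86.9 − 20 = 66.9
Overrun: 66.9 × $355 = $23,749.50
Total: $39,500.00 + $23,749.50 = $63,249.50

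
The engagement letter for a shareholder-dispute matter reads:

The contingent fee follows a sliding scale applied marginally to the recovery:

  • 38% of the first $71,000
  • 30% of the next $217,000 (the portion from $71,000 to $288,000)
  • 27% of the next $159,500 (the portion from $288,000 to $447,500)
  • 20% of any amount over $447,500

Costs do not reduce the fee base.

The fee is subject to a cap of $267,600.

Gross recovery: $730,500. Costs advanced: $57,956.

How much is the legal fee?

$191,745.00

Fee base is the gross recovery, $730,500; costs are reimbursed separately.
First $71,000 at 38% = $26,980.00
Next $217,000 at 30% = $65,100.00
Next $159,500 at 27% = $43,065.00
Remaining $283,000 at 20% = $56,600.00
Fee: $26,980.00 + $65,100.00 + $43,065.00 + $56,600.00 = $191,745.00
$191,745.00 is under the $267,600 cap.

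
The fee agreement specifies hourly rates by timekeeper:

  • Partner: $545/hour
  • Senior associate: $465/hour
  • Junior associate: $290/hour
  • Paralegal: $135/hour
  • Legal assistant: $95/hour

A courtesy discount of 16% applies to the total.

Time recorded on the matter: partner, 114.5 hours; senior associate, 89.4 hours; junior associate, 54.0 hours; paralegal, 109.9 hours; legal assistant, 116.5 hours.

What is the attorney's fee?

$122,251.50

Partner: 114.5 × $545 = $62,402.50
Senior associate: 89.4 × $465 = $41,571.00
Junior associate: 54.0 × $290 = $15,660.00
Paralegal: 109.9 × $135 = $14,836.50
Legal assistant: 116.5 × $95 = $11,067.50
Subtotal: $145,537.50
Less 16% discount: −$23,286.00
Total: $145,537.50 − $23,286.00 = $122,251.50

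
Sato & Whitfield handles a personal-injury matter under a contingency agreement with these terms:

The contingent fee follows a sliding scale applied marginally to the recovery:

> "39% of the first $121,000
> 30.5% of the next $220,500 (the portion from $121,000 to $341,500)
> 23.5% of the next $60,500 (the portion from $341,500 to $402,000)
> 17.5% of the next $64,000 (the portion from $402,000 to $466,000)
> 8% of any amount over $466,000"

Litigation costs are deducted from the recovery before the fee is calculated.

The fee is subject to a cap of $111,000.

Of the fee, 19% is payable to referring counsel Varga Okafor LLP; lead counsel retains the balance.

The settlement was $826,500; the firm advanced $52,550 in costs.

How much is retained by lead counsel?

Fee base (net of costs): $826,500 − $52,550 = $773,950
First $121,000 at 39% = $47,190.00
Next $220,500 at 30.5% = $67,252.50
Next $60,500 at 23.5% = $14,217.50
Next $64,000 at 17.5% = $11,200.00
Remaining $307,950 at 8% = $24,636.00
Fee: $47,190.00 + $67,252.50 + $14,217.50 + $11,200.00 + $24,636.00 = $164,496.00
$164,496.00 exceeds the $111,000 cap, so the fee is capped at $111,000.00.
Referral share: 19% of $111,000.00 = $21,090.00; lead counsel retains $111,000.00 − $21,090.00 = $89,910.00.

$89,910.00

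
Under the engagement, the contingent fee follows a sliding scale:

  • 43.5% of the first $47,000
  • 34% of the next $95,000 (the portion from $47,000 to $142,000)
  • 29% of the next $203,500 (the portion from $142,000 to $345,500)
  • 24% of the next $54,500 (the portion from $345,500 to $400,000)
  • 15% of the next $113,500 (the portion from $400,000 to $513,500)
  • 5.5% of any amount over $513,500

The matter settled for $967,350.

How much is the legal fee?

$166,826.75

First $47,000 at 43.5% = $20,445.00
Next $95,000 at 34% = $32,300.00
Next $203,500 at 29% = $59,015.00
Next $54,500 at 24% = $13,080.00
Next $113,500 at 15% = $17,025.00
Remaining $453,850 at 5.5% = $24,961.75
Fee: $20,445.00 + $32,300.00 + $59,015.00 + $13,080.00 + $17,025.00 + $24,961.75 = $166,826.75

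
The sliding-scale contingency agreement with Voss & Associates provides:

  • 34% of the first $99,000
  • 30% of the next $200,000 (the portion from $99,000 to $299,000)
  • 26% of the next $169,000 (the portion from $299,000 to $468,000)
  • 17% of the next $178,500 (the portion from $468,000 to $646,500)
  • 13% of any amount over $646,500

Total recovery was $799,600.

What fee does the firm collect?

$187,848.00

First $99,000 at 34% = $33,660.00
Next $200,000 at 30% = $60,000.00
Next $169,000 at 26% = $43,940.00
Next $178,500 at 17% = $30,345.00
Remaining $153,100 at 13% = $19,903.00
Fee: $33,660.00 + $60,000.00 + $43,940.00 + $30,345.00 + $19,903.00 = $187,848.00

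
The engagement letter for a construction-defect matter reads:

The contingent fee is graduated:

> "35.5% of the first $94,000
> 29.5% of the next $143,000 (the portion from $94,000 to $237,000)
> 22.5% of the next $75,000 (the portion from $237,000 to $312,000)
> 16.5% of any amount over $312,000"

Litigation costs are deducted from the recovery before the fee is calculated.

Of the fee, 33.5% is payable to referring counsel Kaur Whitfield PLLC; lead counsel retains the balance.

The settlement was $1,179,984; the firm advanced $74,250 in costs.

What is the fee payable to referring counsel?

$74,837.70

Fee base (net of costs): $1,179,984 − $74,250 = $1,105,734
First $94,000 at 35.5% = $33,370.00
Next $143,000 at 29.5% = $42,185.00
Next $75,000 at 22.5% = $16,875.00
Remaining $793,734 at 16.5% = $130,966.11
Fee: $33,370.00 + $42,185.00 + $16,875.00 + $130,966.11 = $223,396.11
Referral share: 33.5% of $223,396.11 = $74,837.70; lead counsel retains $223,396.11 − $74,837.70 = $148,558.41.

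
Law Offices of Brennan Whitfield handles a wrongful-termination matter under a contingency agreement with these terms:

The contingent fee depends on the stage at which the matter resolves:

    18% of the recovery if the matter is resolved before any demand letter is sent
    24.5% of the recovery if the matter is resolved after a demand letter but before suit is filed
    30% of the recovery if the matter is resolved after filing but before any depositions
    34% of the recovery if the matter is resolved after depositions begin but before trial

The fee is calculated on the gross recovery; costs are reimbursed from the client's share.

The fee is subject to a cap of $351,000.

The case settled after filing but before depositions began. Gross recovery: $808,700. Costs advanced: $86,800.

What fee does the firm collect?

$242,610.00

Fee base is the gross recovery, $808,700; costs are reimbursed separately.
The matter settled after filing but before depositions began, so the 30% rate applies.
$808,700 × 30% = $242,610.00
$242,610.00 is under the $351,000 cap.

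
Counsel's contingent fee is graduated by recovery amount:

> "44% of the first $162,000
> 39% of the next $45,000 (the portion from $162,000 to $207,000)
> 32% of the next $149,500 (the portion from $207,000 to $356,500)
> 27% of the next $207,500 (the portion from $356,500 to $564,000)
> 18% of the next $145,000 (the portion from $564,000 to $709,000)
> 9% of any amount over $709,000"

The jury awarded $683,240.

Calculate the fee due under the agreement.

First $162,000 at 44% = $71,280.00
Next $45,000 at 39% = $17,550.00
Next $149,500 at 32% = $47,840.00
Next $207,500 at 27% = $56,025.00
Remaining $119,240 at 18% = $21,463.20
Fee: $71,280.00 + $17,550.00 + $47,840.00 + $56,025.00 + $21,463.20 = $214,158.20

$214,158.20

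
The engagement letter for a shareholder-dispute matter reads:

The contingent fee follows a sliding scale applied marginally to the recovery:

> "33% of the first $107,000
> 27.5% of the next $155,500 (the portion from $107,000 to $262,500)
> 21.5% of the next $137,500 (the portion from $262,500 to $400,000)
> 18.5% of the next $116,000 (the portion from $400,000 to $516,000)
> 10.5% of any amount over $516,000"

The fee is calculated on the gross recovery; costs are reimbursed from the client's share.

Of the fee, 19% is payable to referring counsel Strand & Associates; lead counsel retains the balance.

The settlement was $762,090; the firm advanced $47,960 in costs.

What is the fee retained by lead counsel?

$125,496.90

Fee base is the gross recovery, $762,090; costs are reimbursed separately.
First $107,000 at 33% = $35,310.00
Next $155,500 at 27.5% = $42,762.50
Next $137,500 at 21.5% = $29,562.50
Next $116,000 at 18.5% = $21,460.00
Remaining $246,090 at 10.5% = $25,839.45
Fee: $35,310.00 + $42,762.50 + $29,562.50 + $21,460.00 + $25,839.45 = $154,934.45
Referral share: 19% of $154,934.45 = $29,437.55; lead counsel retains $154,934.45 − $29,437.55 = $125,496.90.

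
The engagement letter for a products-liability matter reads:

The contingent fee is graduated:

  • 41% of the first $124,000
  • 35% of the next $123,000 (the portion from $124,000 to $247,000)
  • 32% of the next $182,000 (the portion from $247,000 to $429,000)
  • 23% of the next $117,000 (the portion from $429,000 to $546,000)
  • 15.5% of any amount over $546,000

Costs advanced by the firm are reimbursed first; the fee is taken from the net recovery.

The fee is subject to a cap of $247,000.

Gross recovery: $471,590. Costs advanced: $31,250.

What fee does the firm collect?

$154,738.20

Fee base (net of costs): $471,590 − $31,250 = $440,340
First $124,000 at 41% = $50,840.00
Next $123,000 at 35% = $43,050.00
Next $182,000 at 32% = $58,240.00
Remaining $11,340 at 23% = $2,608.20
Fee: $50,840.00 + $43,050.00 + $58,240.00 + $2,608.20 = $154,738.20
$154,738.20 is under the $247,000 cap.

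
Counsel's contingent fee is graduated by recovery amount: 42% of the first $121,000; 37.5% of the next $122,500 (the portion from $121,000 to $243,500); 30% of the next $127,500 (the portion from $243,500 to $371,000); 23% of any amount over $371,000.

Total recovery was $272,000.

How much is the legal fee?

First $121,000 at 42% = $50,820.00
Next $122,500 at 37.5% = $45,937.50
Remaining $28,500 at 30% = $8,550.00
Fee: $50,820.00 + $45,937.50 + $8,550.00 = $105,307.50

$105,307.50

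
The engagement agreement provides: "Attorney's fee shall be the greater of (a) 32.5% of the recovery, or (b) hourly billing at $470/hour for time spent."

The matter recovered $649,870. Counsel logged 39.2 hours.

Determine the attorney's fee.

(a) 32.5% of $649,870 = $211,207.75
(b) 39.2 × $470 = $18,424.00
The greater is (a): $211,207.75.

$211,207.75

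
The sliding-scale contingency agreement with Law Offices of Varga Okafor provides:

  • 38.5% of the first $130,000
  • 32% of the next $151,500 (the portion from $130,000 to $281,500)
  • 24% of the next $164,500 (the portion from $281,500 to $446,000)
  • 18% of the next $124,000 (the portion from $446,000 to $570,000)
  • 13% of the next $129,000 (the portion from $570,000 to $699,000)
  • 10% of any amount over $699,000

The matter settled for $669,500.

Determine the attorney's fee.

First $130,000 at 38.5% = $50,050.00
Next $151,500 at 32% = $48,480.00
Next $164,500 at 24% = $39,480.00
Next $124,000 at 18% = $22,320.00
Remaining $99,500 at 13% = $12,935.00
Fee: $50,050.00 + $48,480.00 + $39,480.00 + $22,320.00 + $12,935.00 = $173,265.00

$173,265.00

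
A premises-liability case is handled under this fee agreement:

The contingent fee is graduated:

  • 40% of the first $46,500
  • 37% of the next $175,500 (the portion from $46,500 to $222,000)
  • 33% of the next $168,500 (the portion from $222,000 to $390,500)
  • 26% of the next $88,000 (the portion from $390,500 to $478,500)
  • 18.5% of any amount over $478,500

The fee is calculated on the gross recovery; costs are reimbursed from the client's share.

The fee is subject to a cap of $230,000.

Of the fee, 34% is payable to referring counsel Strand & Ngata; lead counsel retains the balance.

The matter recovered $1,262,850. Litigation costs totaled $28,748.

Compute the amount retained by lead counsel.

$151,800.00

Fee base is the gross recovery, $1,262,850; costs are reimbursed separately.
First $46,500 at 40% = $18,600.00
Next $175,500 at 37% = $64,935.00
Next $168,500 at 33% = $55,605.00
Next $88,000 at 26% = $22,880.00
Remaining $784,350 at 18.5% = $145,104.75
Fee: $18,600.00 + $64,935.00 + $55,605.00 + $22,880.00 + $145,104.75 = $307,124.75
$307,124.75 exceeds the $230,000 cap, so the fee is capped at $230,000.00.
Referral share: 34% of $230,000.00 = $78,200.00; lead counsel retains $230,000.00 − $78,200.00 = $151,800.00.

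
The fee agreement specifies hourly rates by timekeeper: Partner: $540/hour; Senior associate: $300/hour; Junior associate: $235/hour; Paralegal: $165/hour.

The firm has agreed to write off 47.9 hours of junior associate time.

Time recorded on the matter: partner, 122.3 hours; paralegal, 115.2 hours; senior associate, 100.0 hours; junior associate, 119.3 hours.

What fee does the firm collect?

$131,829.00

Partner: 122.3 × $540 = $66,042.00
Senior associate: 100.0 × $300 = $30,000.00
Junior associate: 119.3 × $235 = $28,035.50
Paralegal: 115.2 × $165 = $19,008.00
Subtotal: $143,085.50
Write-off: 47.9 × $235 = $11,256.50
Total: $143,085.50 − $11,256.50 = $131,829.00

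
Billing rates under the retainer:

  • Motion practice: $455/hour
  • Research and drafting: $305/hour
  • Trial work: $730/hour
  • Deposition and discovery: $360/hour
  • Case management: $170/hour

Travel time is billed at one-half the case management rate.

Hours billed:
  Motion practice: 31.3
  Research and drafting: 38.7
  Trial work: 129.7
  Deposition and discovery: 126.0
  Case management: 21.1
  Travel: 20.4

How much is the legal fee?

$171,407.00

Motion practice: 31.3 × $455 = $14,241.50
Research and drafting: 38.7 × $305 = $11,803.50
Trial work: 129.7 × $730 = $94,681.00
Deposition and discovery: 126.0 × $360 = $45,360.00
Case management: 21.1 × $170 = $3,587.00
Subtotal: $14,241.50 + $11,803.50 + $94,681.00 + $45,360.00 + $3,587.00 = $169,673.00
Travel: 20.4 × ($170 ÷ 2) = 20.4 × $85.00 = $1,734.00
Total: $169,673.00 + $1,734.00 = $171,407.00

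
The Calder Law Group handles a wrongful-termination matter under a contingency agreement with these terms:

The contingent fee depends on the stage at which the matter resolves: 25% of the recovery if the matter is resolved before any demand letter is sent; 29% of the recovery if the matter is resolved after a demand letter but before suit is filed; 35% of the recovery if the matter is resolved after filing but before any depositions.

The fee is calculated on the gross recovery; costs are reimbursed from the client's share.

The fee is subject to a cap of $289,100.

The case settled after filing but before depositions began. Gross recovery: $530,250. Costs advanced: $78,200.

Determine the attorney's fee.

Fee base is the gross recovery, $530,250; costs are reimbursed separately.
The matter settled after filing but before depositions began, so the 35% rate applies.
$530,250 × 35% = $185,587.50
$185,587.50 is under the $289,100 cap.

$185,587.50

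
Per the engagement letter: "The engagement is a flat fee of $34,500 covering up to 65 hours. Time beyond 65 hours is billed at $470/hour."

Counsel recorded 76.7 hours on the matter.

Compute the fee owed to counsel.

$39,999.00

Flat fee: $34,500.00
Excess hours: 76.7 − 65 = 11.7
Overrun: 11.7 × $470 = $5,499.00
Total: $34,500.00 + $5,499.00 = $39,999.00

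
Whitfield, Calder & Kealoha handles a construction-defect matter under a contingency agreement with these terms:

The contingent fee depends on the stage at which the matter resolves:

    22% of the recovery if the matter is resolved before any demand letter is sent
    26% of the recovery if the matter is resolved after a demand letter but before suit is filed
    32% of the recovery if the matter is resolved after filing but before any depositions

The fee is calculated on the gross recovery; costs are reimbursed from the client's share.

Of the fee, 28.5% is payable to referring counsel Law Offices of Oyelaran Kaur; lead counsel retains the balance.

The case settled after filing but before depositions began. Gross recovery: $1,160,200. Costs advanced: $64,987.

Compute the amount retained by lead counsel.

Fee base is the gross recovery, $1,160,200; costs are reimbursed separately.
The matter settled after filing but before depositions began, so the 32% rate applies.
$1,160,200 × 32% = $371,264.00
Referral share: 28.5% of $371,264.00 = $105,810.24; lead counsel retains $371,264.00 − $105,810.24 = $265,453.76.

$265,453.76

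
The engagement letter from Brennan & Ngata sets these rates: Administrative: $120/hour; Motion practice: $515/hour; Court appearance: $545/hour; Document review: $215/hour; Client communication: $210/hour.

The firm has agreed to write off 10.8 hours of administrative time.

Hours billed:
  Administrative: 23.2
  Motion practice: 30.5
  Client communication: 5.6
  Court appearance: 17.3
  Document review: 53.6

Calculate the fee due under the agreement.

$39,324.00

Administrative: 23.2 × $120 = $2,784.00
Motion practice: 30.5 × $515 = $15,707.50
Court appearance: 17.3 × $545 = $9,428.50
Document review: 53.6 × $215 = $11,524.00
Client communication: 5.6 × $210 = $1,176.00
Subtotal: $40,620.00
Write-off: 10.8 × $120 = $1,296.00
Total: $40,620.00 − $1,296.00 = $39,324.00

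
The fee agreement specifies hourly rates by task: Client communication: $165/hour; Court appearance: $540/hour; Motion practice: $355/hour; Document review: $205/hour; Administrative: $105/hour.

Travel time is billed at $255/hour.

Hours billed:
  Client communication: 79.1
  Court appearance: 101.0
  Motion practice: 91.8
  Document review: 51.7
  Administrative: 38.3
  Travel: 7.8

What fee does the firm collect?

$116,789.50

Client communication: 79.1 × $165 = $13,051.50
Court appearance: 101.0 × $540 = $54,540.00
Motion practice: 91.8 × $355 = $32,589.00
Document review: 51.7 × $205 = $10,598.50
Administrative: 38.3 × $105 = $4,021.50
Subtotal: $13,051.50 + $54,540.00 + $32,589.00 + $10,598.50 + $4,021.50 = $114,800.50
Travel: 7.8 × $255 = $1,989.00
Total: $114,800.50 + $1,989.00 = $116,789.50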